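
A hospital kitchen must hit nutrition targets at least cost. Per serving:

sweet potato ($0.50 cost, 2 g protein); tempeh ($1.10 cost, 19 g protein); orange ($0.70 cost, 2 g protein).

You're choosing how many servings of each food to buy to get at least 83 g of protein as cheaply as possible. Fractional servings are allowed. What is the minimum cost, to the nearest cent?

$4.81

Cost per g of protein: tempeh $0.0579, sweet potato $0.2500, orange $0.3500.
With no serving limits, use only tempeh: 83 g / 19 g = 4.368 servings × $1.10 = $4.81.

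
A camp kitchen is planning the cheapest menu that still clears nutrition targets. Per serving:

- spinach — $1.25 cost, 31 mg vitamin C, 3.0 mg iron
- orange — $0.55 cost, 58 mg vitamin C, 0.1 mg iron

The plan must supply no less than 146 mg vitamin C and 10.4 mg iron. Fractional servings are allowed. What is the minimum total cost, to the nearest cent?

spinach only: max(146/31, 10.4/3.0) = 4.71 servings → $5.89.
orange only: max(146/58, 10.4/0.1) = 104 servings → $57.20.
spinach + orange with both tight: 3.444 servings and 0.6764 servings → $4.68.
Cheapest feasible corner: $4.68.

$4.68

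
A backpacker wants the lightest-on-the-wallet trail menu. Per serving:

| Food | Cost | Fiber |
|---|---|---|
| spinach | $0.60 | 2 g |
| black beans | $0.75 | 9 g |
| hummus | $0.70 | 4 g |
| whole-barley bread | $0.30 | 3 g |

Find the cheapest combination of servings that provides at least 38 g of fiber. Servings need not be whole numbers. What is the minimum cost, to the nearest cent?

Cost per g of fiber: black beans $0.0833, whole-barley bread $0.1000, hummus $0.1750, spinach $0.3000.
With no serving limits, use only black beans: 38 g / 9 g = 4.222 servings × $0.75 = $3.17.

$3.17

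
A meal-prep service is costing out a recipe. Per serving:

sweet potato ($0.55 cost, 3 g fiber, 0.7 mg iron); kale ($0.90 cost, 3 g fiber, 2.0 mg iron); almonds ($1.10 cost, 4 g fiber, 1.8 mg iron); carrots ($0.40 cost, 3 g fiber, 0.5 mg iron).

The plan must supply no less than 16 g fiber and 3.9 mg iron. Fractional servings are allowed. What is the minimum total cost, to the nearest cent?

The cheapest plan sits at a corner of the feasible region — with two constraints it uses at most two foods.
sweet potato only: max(16/3, 3.9/0.7) = 5.571 servings → $3.06.
kale only: max(16/3, 3.9/2.0) = 5.333 servings → $4.80.
almonds only: max(16/4, 3.9/1.8) = 4 servings → $4.40.
carrots only: max(16/3, 3.9/0.5) = 7.8 servings → $3.12.
sweet potato + kale with both tight: 5.205 servings and 0.1282 servings → $2.98.
sweet potato + almonds with both tight: 5.077 servings and 0.1923 servings → $3.00.
sweet potato + carrots with both targets exact would need a negative amount; discard.
kale + almonds: the both-tight solution has a negative serving — not a feasible corner.
kale + carrots with both tight: 0.8222 servings and 4.511 servings → $2.54.
almonds + carrots with both tight: 1.088 servings and 3.882 servings → $2.75.
The minimum over all feasible corners is $2.54.

$2.54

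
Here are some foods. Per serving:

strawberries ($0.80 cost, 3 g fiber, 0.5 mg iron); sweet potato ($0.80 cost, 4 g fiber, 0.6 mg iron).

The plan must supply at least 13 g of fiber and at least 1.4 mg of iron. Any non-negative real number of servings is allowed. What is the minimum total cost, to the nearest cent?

Two binding constraints pin down two serving amounts, so the optimal mix uses at most two foods. The candidates are each food alone (scaled to the tighter of fiber/iron) and each pair with both constraints tight.
strawberries only: max(13/3, 1.4/0.5) = 4.333 servings → $3.47.
sweet potato only: max(13/4, 1.4/0.6) = 3.25 servings → $2.60.
strawberries + sweet potato: the both-tight solution has a negative serving — not a feasible corner.
The minimum over all feasible corners is $2.60.

$2.60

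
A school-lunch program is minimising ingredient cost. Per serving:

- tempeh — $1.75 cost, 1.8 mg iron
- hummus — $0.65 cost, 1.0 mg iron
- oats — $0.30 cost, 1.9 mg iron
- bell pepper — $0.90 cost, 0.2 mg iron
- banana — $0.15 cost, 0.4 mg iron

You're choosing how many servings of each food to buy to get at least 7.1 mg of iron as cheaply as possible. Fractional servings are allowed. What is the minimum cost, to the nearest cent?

$1.12

Cost per mg of iron: oats $0.1579, banana $0.3750, hummus $0.6500, tempeh $0.9722, bell pepper $4.5000.
With no serving limits, use only oats: 7.1 mg / 1.9 mg = 3.737 servings × $0.30 = $1.12.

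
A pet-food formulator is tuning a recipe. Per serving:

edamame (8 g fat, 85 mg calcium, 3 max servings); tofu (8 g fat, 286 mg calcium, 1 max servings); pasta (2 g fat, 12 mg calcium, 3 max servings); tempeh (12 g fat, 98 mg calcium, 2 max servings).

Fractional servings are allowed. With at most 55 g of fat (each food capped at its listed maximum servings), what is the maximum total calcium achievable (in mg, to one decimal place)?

728.8 mg

Calcium per g fat: tofu 35.75, edamame 10.62, tempeh 8.167, pasta 6.
Take 1 serving of tofu: uses 8 g fat, +286.0 mg calcium (running total 286.0 mg).
Take 3 servings of edamame: uses 24 g fat, +255.0 mg calcium (running total 541.0 mg).
Take 1.917 servings of tempeh: uses 23 g fat, +187.8 mg calcium (running total 728.8 mg).
Filling greedily by calcium-per-g fat is optimal for one linear limit, giving 728.8 mg.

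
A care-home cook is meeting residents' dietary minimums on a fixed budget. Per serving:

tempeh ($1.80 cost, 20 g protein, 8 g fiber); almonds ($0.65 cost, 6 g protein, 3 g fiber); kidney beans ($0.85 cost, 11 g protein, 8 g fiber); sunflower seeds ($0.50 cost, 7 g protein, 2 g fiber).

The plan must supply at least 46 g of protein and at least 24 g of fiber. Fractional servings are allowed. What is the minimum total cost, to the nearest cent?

tempeh only: max(46/20, 24/8) = 3 servings → $5.40.
almonds only: max(46/6, 24/3) = 8 servings → $5.20.
kidney beans only: max(46/11, 24/8) = 4.182 servings → $3.55.
sunflower seeds only: max(46/7, 24/2) = 12 servings → $6.00.
tempeh + almonds: intersection lies outside the first quadrant.
tempeh + kidney beans with both tight: 1.444 servings and 1.556 servings → $3.92.
tempeh + sunflower seeds: the both-tight solution has a negative serving — not a feasible corner.
almonds + kidney beans with both tight: 6.933 servings and 0.4 servings → $4.85.
almonds + sunflower seeds with both targets exact would need a negative amount; discard.
kidney beans + sunflower seeds with both tight: 2.235 servings and 3.059 servings → $3.43.
Cheapest feasible corner: $3.43.

$3.43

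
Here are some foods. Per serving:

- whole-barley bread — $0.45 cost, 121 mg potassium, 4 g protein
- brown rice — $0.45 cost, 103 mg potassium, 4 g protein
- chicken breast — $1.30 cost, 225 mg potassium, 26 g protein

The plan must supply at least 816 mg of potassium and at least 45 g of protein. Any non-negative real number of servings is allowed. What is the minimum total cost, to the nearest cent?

Check every corner: each single food scaled to meet both minima, and each pair solved so both constraints bind.
whole-barley bread only: max(816/121, 45/4) = 11.25 servings → $5.06.
brown rice only: max(816/103, 45/4) = 11.25 servings → $5.06.
chicken breast only: max(816/225, 45/26) = 3.627 servings → $4.71.
whole-barley bread + brown rice: intersection lies outside the first quadrant.
whole-barley bread + chicken breast with both tight: 4.938 servings and 0.9711 servings → $3.48.
brown rice + chicken breast with both tight: 6.238 servings and 0.7711 servings → $3.81.
So the least-cost plan costs $3.48.

$3.48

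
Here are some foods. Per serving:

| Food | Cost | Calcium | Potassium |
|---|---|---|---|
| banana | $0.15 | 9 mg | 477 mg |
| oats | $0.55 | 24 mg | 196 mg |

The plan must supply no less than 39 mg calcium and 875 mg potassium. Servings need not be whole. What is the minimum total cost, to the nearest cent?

Two binding constraints pin down two serving amounts, so the optimal mix uses at most two foods. The candidates are each food alone (scaled to the tighter of calcium/potassium) and each pair with both constraints tight.
banana only: max(39/9, 875/477) = 4.333 servings → $0.65.
oats only: max(39/24, 875/196) = 4.464 servings → $2.46.
banana + oats with both tight: 1.379 servings and 1.108 servings → $0.82.
The minimum over all feasible corners is $0.65.

$0.65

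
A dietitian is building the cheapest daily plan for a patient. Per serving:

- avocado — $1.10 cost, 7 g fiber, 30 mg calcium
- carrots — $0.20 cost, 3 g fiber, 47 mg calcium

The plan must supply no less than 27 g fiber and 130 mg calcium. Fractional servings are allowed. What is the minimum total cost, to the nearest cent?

$1.80

Two binding constraints pin down two serving amounts, so the optimal mix uses at most two foods. The candidates are each food alone (scaled to the tighter of fiber/calcium) and each pair with both constraints tight.
avocado only: max(27/7, 130/30) = 4.333 servings → $4.77.
carrots only: max(27/3, 130/47) = 9 servings → $1.80.
avocado + carrots with both tight: 3.678 servings and 0.4184 servings → $4.13.
Cheapest feasible corner: $1.80.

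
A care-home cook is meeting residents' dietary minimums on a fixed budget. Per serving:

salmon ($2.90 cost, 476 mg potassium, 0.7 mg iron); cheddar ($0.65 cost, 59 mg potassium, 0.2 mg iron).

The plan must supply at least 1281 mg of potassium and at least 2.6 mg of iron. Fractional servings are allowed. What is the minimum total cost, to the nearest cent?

$9.64

For a min-cost LP with two ≥-constraints, a basic feasible solution has at most two positive variables.
salmon only: max(1281/476, 2.6/0.7) = 3.714 servings → $10.77.
cheddar only: max(1281/59, 2.6/0.2) = 21.71 servings → $14.11.
salmon + cheddar with both tight: 1.907 servings and 6.325 servings → $9.64.
So the least-cost plan costs $9.64.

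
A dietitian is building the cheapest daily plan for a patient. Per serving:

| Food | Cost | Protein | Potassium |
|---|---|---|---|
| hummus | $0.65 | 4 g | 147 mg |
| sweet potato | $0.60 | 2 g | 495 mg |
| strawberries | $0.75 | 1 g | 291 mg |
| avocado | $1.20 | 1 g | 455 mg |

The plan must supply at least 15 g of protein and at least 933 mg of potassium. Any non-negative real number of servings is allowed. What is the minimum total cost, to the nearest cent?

A basic optimal solution has at most two foods positive. Try each food alone and each pair with both targets met exactly.
hummus only: max(15/4, 933/147) = 6.347 servings → $4.13.
sweet potato only: max(15/2, 933/495) = 7.5 servings → $4.50.
strawberries only: max(15/1, 933/291) = 15 servings → $11.25.
avocado only: max(15/1, 933/455) = 15 servings → $18.00.
hummus + sweet potato with both tight: 3.297 servings and 0.9057 servings → $2.69.
hummus + strawberries with both tight: 3.375 servings and 1.501 servings → $3.32.
hummus + avocado with both tight: 3.522 servings and 0.9127 servings → $3.38.
sweet potato + strawberries with both targets exact would need a negative amount; discard.
sweet potato + avocado with both targets exact would need a negative amount; discard.
strawberries + avocado: the both-tight solution has a negative serving — not a feasible corner.
Cheapest feasible corner: $2.69.

$2.69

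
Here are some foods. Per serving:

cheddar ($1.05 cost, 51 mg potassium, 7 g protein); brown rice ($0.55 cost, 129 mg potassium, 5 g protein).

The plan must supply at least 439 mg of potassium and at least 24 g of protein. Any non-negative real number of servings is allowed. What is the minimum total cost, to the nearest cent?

With two linear requirements the optimum uses one or two foods; enumerate the corners.
cheddar only: max(439/51, 24/7) = 8.608 servings → $9.04.
brown rice only: max(439/129, 24/5) = 4.8 servings → $2.64.
cheddar + brown rice with both tight: 1.39 servings and 2.853 servings → $3.03.
Cheapest feasible corner: $2.64.

$2.64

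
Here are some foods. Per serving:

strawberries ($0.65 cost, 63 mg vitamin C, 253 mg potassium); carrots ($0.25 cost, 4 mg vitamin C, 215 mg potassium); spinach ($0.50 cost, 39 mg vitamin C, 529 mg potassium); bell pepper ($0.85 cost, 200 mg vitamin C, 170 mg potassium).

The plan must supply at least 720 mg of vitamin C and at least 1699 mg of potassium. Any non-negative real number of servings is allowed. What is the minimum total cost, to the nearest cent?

$3.79

A basic optimal solution has at most two foods positive. Try each food alone and each pair with both targets met exactly.
strawberries only: max(720/63, 1699/253) = 11.43 servings → $7.43.
carrots only: max(720/4, 1699/215) = 180 servings → $45.00.
spinach only: max(720/39, 1699/529) = 18.46 servings → $9.23.
bell pepper only: max(720/200, 1699/170) = 9.994 servings → $8.49.
strawberries + carrots: intersection lies outside the first quadrant.
strawberries + spinach: intersection lies outside the first quadrant.
strawberries + bell pepper with both tight: 5.45 servings and 1.883 servings → $5.14.
carrots + spinach with both targets exact would need a negative amount; discard.
carrots + bell pepper with both tight: 5.137 servings and 3.497 servings → $4.26.
spinach + bell pepper with both tight: 2.192 servings and 3.173 servings → $3.79.
Cheapest feasible corner: $3.79.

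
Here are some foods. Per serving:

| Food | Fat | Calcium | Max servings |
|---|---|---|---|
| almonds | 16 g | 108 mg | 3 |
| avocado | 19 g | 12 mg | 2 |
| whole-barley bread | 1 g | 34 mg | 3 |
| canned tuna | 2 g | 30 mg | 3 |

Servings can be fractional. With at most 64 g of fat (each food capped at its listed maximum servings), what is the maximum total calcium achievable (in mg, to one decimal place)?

520.4 mg

Calcium per g fat: whole-barley bread 34, canned tuna 15, almonds 6.75, avocado 0.6316.
Take 3 servings of whole-barley bread: uses 3 g fat, +102.0 mg calcium (running total 102.0 mg).
Take 3 servings of canned tuna: uses 6 g fat, +90.0 mg calcium (running total 192.0 mg).
Take 3 servings of almonds: uses 48 g fat, +324.0 mg calcium (running total 516.0 mg).
Take 0.3684 servings of avocado: uses 7 g fat, +4.4 mg calcium (running total 520.4 mg).
Filling greedily by calcium-per-g fat is optimal for one linear limit, giving 520.4 mg.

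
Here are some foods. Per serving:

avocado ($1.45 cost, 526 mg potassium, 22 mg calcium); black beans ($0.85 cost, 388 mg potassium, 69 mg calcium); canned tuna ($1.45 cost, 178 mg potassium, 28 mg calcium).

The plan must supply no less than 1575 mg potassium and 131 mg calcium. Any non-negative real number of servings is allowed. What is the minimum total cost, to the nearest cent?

Minimising a linear cost over {potassium ≥ 1575, calcium ≥ 131, servings ≥ 0} — the optimum is at a vertex, using one or two foods.
avocado only: max(1575/526, 131/22) = 5.955 servings → $8.63.
black beans only: max(1575/388, 131/69) = 4.059 servings → $3.45.
canned tuna only: max(1575/178, 131/28) = 8.848 servings → $12.83.
avocado + black beans with both tight: 2.084 servings and 1.234 servings → $4.07.
avocado + canned tuna with both tight: 1.922 servings and 3.168 servings → $7.38.
black beans + canned tuna with both targets exact would need a negative amount; discard.
Cheapest feasible corner: $3.45.

$3.45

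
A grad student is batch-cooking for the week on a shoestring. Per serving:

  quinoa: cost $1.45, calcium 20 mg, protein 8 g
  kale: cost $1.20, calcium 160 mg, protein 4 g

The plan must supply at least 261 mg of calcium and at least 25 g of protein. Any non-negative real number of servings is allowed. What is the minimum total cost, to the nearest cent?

$5.16

Two binding constraints pin down two serving amounts, so the optimal mix uses at most two foods. The candidates are each food alone (scaled to the tighter of calcium/protein) and each pair with both constraints tight.
quinoa only: max(261/20, 25/8) = 13.05 servings → $18.92.
kale only: max(261/160, 25/4) = 6.25 servings → $7.50.
quinoa + kale with both tight: 2.463 servings and 1.323 servings → $5.16.
Cheapest feasible corner: $5.16.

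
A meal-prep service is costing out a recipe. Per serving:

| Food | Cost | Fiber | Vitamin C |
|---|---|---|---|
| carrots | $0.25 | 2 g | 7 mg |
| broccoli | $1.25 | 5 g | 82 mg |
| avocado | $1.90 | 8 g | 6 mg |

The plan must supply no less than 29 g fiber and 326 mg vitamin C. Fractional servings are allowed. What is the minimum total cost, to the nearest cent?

$5.80

A basic optimal solution has at most two foods positive. Try each food alone and each pair with both targets met exactly.
carrots only: max(29/2, 326/7) = 46.57 servings → $11.64.
broccoli only: max(29/5, 326/82) = 5.8 servings → $7.25.
avocado only: max(29/8, 326/6) = 54.33 servings → $103.23.
carrots + broccoli with both tight: 5.798 servings and 3.481 servings → $5.80.
carrots + avocado: the both-tight solution has a negative serving — not a feasible corner.
broccoli + avocado with both tight: 3.888 servings and 1.195 servings → $7.13.
So the least-cost plan costs $5.80.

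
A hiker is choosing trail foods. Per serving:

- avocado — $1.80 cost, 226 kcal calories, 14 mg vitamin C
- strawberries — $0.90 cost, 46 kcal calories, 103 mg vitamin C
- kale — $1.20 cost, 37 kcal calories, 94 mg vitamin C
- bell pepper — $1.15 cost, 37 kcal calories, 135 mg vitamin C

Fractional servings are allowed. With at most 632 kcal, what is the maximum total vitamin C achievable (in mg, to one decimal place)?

2305.9 mg

Vitamin C per kcal: bell pepper 3.649, kale 2.541, strawberries 2.239, avocado 0.06195.
With no serving limits, spend the whole calories allowance on bell pepper: 632 kcal / 37 kcal × 135 mg = 2305.9 mg.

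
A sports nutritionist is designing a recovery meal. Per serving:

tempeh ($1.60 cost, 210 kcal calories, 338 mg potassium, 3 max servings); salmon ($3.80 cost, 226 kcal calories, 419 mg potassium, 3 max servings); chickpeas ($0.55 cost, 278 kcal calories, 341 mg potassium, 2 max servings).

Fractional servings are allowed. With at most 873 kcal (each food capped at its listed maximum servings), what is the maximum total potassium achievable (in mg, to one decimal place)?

Potassium per kcal: salmon 1.854, tempeh 1.61, chickpeas 1.227.
Take 3 servings of salmon: uses 678 kcal, +1257.0 mg potassium (running total 1257.0 mg).
Take 0.9286 servings of tempeh: uses 195 kcal, +313.9 mg potassium (running total 1570.9 mg).
Greedy by best ratio exhausts the calories allowance optimally: 1570.9 mg.

1570.9 mg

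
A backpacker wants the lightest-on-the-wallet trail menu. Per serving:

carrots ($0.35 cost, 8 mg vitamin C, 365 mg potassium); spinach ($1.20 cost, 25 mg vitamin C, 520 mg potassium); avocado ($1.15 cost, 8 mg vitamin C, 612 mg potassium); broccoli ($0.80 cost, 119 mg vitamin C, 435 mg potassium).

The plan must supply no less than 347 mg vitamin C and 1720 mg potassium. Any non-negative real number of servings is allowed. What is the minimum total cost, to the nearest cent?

$2.73

The cheapest plan sits at a corner of the feasible region — with two constraints it uses at most two foods.
carrots only: max(347/8, 1720/365) = 43.38 servings → $15.18.
spinach only: max(347/25, 1720/520) = 13.88 servings → $16.66.
avocado only: max(347/8, 1720/612) = 43.38 servings → $49.88.
broccoli only: max(347/119, 1720/435) = 3.954 servings → $3.16.
carrots + spinach with both targets exact would need a negative amount; discard.
carrots + avocado: intersection lies outside the first quadrant.
carrots + broccoli with both tight: 1.345 servings and 2.826 servings → $2.73.
spinach + avocado: the both-tight solution has a negative serving — not a feasible corner.
spinach + broccoli with both tight: 1.054 servings and 2.695 servings → $3.42.
avocado + broccoli with both tight: 0.7749 servings and 2.864 servings → $3.18.
The minimum over all feasible corners is $2.73.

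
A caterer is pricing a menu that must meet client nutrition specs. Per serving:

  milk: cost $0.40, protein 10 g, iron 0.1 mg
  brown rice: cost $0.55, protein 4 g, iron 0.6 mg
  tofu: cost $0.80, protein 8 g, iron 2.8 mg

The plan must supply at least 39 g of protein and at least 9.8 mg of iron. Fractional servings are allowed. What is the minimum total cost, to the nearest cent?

At the optimum either one food covers both requirements or two foods hit both targets exactly; no other combination can be cheaper.
milk only: max(39/10, 9.8/0.1) = 98 servings → $39.20.
brown rice only: max(39/4, 9.8/0.6) = 16.33 servings → $8.98.
tofu only: max(39/8, 9.8/2.8) = 4.875 servings → $3.90.
milk + brown rice with both targets exact would need a negative amount; discard.
milk + tofu with both tight: 1.132 servings and 3.46 servings → $3.22.
brown rice + tofu with both tight: 4.812 servings and 2.469 servings → $4.62.
Cheapest feasible corner: $3.22.

$3.22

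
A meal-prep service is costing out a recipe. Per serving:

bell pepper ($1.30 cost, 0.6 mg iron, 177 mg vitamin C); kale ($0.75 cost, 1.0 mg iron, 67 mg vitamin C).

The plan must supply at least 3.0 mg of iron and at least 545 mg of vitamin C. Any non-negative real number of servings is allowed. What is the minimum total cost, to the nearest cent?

The cheapest plan sits at a corner of the feasible region — with two constraints it uses at most two foods.
bell pepper only: max(3.0/0.6, 545/177) = 5 servings → $6.50.
kale only: max(3.0/1.0, 545/67) = 8.134 servings → $6.10.
bell pepper + kale with both tight: 2.515 servings and 1.491 servings → $4.39.
So the least-cost plan costs $4.39.

$4.39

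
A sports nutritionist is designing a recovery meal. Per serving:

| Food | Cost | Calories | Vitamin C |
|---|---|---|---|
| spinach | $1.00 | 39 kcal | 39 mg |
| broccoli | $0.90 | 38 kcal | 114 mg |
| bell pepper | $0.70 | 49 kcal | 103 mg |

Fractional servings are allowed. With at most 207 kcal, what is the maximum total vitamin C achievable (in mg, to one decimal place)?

621.0 mg

Vitamin C per kcal: broccoli 3, bell pepper 2.102, spinach 1.
With no serving limits, spend the whole calories allowance on broccoli: 207 kcal / 38 kcal × 114 mg = 621.0 mg.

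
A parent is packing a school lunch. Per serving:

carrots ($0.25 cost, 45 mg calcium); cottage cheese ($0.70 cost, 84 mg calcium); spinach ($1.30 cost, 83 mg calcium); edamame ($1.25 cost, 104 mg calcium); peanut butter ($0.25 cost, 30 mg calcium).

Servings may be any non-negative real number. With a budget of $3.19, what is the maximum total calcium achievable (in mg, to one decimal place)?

Calcium per dollar: carrots 180, cottage cheese 120, peanut butter 120, edamame 83.2, spinach 63.85.
With no serving limits, spend the whole cost allowance on carrots: $3.19 / $0.25 × 45 mg = 574.2 mg.

574.2 mg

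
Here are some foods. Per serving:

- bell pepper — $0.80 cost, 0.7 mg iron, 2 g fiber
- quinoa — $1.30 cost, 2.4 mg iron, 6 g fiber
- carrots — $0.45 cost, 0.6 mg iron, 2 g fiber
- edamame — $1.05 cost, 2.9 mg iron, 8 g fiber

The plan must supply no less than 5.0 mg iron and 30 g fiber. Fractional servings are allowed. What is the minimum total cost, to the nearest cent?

$3.94

At the optimum either one food covers both requirements or two foods hit both targets exactly; no other combination can be cheaper.
bell pepper only: max(5.0/0.7, 30/2) = 15 servings → $12.00.
quinoa only: max(5.0/2.4, 30/6) = 5 servings → $6.50.
carrots only: max(5.0/0.6, 30/2) = 15 servings → $6.75.
edamame only: max(5.0/2.9, 30/8) = 3.75 servings → $3.94.
bell pepper + quinoa with both targets exact would need a negative amount; discard.
bell pepper + carrots with both targets exact would need a negative amount; discard.
bell pepper + edamame: the both-tight solution has a negative serving — not a feasible corner.
quinoa + carrots: the both-tight solution has a negative serving — not a feasible corner.
quinoa + edamame: intersection lies outside the first quadrant.
carrots + edamame: the both-tight solution has a negative serving — not a feasible corner.
So the least-cost plan costs $3.94.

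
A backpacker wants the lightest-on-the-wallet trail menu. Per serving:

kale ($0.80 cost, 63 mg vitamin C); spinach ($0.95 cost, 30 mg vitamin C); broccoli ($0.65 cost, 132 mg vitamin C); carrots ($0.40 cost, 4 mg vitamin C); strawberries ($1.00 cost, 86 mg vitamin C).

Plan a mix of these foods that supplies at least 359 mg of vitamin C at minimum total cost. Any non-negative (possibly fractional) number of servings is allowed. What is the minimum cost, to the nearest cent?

$1.77

Cost per mg of vitamin C: broccoli $0.0049, strawberries $0.0116, kale $0.0127, spinach $0.0317, carrots $0.1000.
With no serving limits, use only broccoli: 359 mg / 132 mg = 2.72 servings × $0.65 = $1.77.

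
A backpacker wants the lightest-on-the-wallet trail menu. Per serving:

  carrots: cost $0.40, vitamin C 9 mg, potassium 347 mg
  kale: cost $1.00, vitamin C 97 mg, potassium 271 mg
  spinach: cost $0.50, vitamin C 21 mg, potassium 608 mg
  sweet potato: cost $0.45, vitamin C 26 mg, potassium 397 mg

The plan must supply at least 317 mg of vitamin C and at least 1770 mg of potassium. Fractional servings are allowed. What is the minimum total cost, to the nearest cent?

Check every corner: each single food scaled to meet both minima, and each pair solved so both constraints bind.
carrots only: max(317/9, 1770/347) = 35.22 servings → $14.09.
kale only: max(317/97, 1770/271) = 6.531 servings → $6.53.
spinach only: max(317/21, 1770/608) = 15.1 servings → $7.55.
sweet potato only: max(317/26, 1770/397) = 12.19 servings → $5.49.
carrots + kale with both tight: 2.748 servings and 3.013 servings → $4.11.
carrots + spinach: intersection lies outside the first quadrant.
carrots + sweet potato: the both-tight solution has a negative serving — not a feasible corner.
kale + spinach with both tight: 2.92 servings and 1.61 servings → $3.72.
kale + sweet potato with both tight: 2.537 servings and 2.726 servings → $3.76.
spinach + sweet potato: intersection lies outside the first quadrant.
The minimum over all feasible corners is $3.72.

$3.72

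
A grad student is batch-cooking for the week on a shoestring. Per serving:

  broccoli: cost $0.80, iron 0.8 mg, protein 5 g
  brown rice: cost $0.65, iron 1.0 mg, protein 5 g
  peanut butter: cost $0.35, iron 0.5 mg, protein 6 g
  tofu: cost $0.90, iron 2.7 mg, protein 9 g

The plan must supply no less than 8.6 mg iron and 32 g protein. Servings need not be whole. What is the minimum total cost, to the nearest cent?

$3.01

The cheapest plan sits at a corner of the feasible region — with two constraints it uses at most two foods.
broccoli only: max(8.6/0.8, 32/5) = 10.75 servings → $8.60.
brown rice only: max(8.6/1.0, 32/5) = 8.6 servings → $5.59.
peanut butter only: max(8.6/0.5, 32/6) = 17.2 servings → $6.02.
tofu only: max(8.6/2.7, 32/9) = 3.556 servings → $3.20.
broccoli + brown rice: intersection lies outside the first quadrant.
broccoli + peanut butter: intersection lies outside the first quadrant.
broccoli + tofu with both tight: 1.429 servings and 2.762 servings → $3.63.
brown rice + peanut butter with both targets exact would need a negative amount; discard.
brown rice + tofu with both tight: 2 servings and 2.444 servings → $3.50.
peanut butter + tofu with both tight: 0.7692 servings and 3.043 servings → $3.01.
The minimum over all feasible corners is $3.01.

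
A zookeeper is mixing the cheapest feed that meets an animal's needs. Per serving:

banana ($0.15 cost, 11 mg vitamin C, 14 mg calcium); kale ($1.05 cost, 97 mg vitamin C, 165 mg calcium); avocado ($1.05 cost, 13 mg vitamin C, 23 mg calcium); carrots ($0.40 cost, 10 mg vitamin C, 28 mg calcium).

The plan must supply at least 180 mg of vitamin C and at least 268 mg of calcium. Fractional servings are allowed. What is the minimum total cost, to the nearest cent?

$1.95

banana only: max(180/11, 268/14) = 19.14 servings → $2.87.
kale only: max(180/97, 268/165) = 1.856 servings → $1.95.
avocado only: max(180/13, 268/23) = 13.85 servings → $14.54.
carrots only: max(180/10, 268/28) = 18 servings → $7.20.
banana + kale with both tight: 8.105 servings and 0.9365 servings → $2.20.
banana + avocado with both tight: 9.239 servings and 6.028 servings → $7.72.
banana + carrots with both tight: 14.05 servings and 2.548 servings → $3.13.
kale + avocado: the both-tight solution has a negative serving — not a feasible corner.
kale + carrots: intersection lies outside the first quadrant.
avocado + carrots: the both-tight solution has a negative serving — not a feasible corner.
The minimum over all feasible corners is $1.95.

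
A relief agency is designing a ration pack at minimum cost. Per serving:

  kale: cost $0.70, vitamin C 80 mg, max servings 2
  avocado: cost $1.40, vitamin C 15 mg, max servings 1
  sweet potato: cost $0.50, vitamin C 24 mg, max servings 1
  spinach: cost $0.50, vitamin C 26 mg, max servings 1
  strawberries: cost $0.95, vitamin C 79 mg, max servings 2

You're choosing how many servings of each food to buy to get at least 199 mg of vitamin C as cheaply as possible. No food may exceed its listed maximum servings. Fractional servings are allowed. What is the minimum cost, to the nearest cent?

$1.87

Cost per mg of vitamin C: kale $0.0088, strawberries $0.0120, spinach $0.0192, sweet potato $0.0208, avocado $0.0933.
Take 2 servings of kale: +160.0 mg vitamin C for $1.40 (total $1.40, still need 39.0 mg).
Take 0.4937 servings of strawberries: +39.0 mg vitamin C for $0.47 (total $1.87, still need 0.0 mg).
Filling from the cheapest source first is optimal under one linear minimum: $1.87.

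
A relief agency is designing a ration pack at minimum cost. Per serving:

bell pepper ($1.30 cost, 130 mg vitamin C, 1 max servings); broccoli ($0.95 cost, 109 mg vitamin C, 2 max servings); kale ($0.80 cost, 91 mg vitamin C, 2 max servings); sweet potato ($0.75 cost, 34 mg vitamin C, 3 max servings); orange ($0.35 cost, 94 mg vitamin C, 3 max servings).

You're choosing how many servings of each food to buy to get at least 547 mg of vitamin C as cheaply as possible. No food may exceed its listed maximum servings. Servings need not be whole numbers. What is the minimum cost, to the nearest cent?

Cost per mg of vitamin C: orange $0.0037, broccoli $0.0087, kale $0.0088, bell pepper $0.0100, sweet potato $0.0221.
Take 3 servings of orange: +282.0 mg vitamin C for $1.05 (total $1.05, still need 265.0 mg).
Take 2 servings of broccoli: +218.0 mg vitamin C for $1.90 (total $2.95, still need 47.0 mg).
Take 0.5165 servings of kale: +47.0 mg vitamin C for $0.41 (total $3.36, still need 0.0 mg).
Greedy by cheapest-per-mg is optimal for a single linear constraint, so the minimum cost is $3.36.

$3.36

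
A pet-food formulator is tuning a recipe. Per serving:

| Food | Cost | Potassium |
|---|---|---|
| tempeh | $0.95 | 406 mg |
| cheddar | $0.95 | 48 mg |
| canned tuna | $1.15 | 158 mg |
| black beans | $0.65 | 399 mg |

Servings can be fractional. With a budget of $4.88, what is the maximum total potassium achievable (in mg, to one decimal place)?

2995.6 mg

Potassium per dollar: black beans 613.8, tempeh 427.4, canned tuna 137.4, cheddar 50.53.
With no serving limits, spend the whole cost allowance on black beans: $4.88 / $0.65 × 399 mg = 2995.6 mg.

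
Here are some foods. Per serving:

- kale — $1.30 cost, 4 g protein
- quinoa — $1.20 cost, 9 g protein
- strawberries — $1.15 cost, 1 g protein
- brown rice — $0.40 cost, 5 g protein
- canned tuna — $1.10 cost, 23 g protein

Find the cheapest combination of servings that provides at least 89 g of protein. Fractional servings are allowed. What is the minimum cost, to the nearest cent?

$4.26

Cost per g of protein: canned tuna $0.0478, brown rice $0.0800, quinoa $0.1333, kale $0.3250, strawberries $1.1500.
With no serving limits, use only canned tuna: 89 g / 23 g = 3.87 servings × $1.10 = $4.26.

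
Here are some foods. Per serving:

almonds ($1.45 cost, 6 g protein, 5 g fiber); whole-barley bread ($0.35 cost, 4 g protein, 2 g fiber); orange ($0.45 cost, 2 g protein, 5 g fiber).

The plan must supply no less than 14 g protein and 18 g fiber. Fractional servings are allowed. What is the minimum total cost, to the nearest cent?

An LP optimum is at a vertex; with two nutrient constraints at most two foods are used. Check each candidate.
almonds only: max(14/6, 18/5) = 3.6 servings → $5.22.
whole-barley bread only: max(14/4, 18/2) = 9 servings → $3.15.
orange only: max(14/2, 18/5) = 7 servings → $3.15.
almonds + whole-barley bread: intersection lies outside the first quadrant.
almonds + orange with both tight: 1.7 servings and 1.9 servings → $3.32.
whole-barley bread + orange with both tight: 2.125 servings and 2.75 servings → $1.98.
Cheapest feasible corner: $1.98.

$1.98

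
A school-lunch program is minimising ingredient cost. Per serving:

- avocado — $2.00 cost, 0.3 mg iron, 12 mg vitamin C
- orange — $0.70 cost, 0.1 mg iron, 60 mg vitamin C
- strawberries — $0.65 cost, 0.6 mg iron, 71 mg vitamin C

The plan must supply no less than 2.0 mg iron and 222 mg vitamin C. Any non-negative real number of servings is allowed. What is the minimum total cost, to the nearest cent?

$2.17

avocado only: max(2.0/0.3, 222/12) = 18.5 servings → $37.00.
orange only: max(2.0/0.1, 222/60) = 20 servings → $14.00.
strawberries only: max(2.0/0.6, 222/71) = 3.333 servings → $2.17.
avocado + orange with both tight: 5.821 servings and 2.536 servings → $13.42.
avocado + strawberries with both tight: 0.6241 servings and 3.021 servings → $3.21.
orange + strawberries: the both-tight solution has a negative serving — not a feasible corner.
Cheapest feasible corner: $2.17.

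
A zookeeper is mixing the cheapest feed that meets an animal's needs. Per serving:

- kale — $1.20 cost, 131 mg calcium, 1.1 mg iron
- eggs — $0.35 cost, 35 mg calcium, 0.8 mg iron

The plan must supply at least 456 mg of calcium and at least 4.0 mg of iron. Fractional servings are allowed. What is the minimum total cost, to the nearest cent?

$4.19

Two binding constraints pin down two serving amounts, so the optimal mix uses at most two foods. The candidates are each food alone (scaled to the tighter of calcium/iron) and each pair with both constraints tight.
kale only: max(456/131, 4.0/1.1) = 3.636 servings → $4.36.
eggs only: max(456/35, 4.0/0.8) = 13.03 servings → $4.56.
kale + eggs with both tight: 3.391 servings and 0.3379 servings → $4.19.
The minimum over all feasible corners is $4.19.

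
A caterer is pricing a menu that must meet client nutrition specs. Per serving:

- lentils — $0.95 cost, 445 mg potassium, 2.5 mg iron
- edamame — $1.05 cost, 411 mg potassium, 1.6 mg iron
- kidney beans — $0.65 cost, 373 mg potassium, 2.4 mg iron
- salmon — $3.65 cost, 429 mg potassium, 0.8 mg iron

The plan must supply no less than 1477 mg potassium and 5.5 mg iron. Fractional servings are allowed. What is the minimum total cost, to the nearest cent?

lentils only: max(1477/445, 5.5/2.5) = 3.319 servings → $3.15.
edamame only: max(1477/411, 5.5/1.6) = 3.594 servings → $3.77.
kidney beans only: max(1477/373, 5.5/2.4) = 3.96 servings → $2.57.
salmon only: max(1477/429, 5.5/0.8) = 6.875 servings → $25.09.
lentils + edamame: intersection lies outside the first quadrant.
lentils + kidney beans: intersection lies outside the first quadrant.
lentils + salmon with both tight: 1.644 servings and 1.738 servings → $7.90.
edamame + kidney beans: intersection lies outside the first quadrant.
edamame + salmon with both tight: 3.294 servings and 0.2872 servings → $4.51.
kidney beans + salmon with both tight: 1.611 servings and 2.042 servings → $8.50.
Cheapest feasible corner: $2.57.

$2.57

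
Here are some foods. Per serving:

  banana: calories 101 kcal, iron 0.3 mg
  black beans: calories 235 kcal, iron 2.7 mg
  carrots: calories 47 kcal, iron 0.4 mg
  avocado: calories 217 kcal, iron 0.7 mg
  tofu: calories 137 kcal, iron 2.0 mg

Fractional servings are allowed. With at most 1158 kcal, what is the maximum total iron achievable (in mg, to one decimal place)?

16.9 mg

Iron per kcal: tofu 0.0146, black beans 0.01149, carrots 0.008511, avocado 0.003226, banana 0.00297.
With no serving limits, spend the whole calories allowance on tofu: 1158 kcal / 137 kcal × 2.0 mg = 16.9 mg.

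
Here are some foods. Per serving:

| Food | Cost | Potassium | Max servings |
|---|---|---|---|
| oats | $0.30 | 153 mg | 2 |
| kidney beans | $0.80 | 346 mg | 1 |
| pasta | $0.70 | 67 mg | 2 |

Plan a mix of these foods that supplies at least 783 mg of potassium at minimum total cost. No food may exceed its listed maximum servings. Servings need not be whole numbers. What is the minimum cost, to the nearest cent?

$2.77

Cost per mg of potassium: oats $0.0020, kidney beans $0.0023, pasta $0.0104.
Take 2 servings of oats: +306.0 mg potassium for $0.60 (total $0.60, still need 477.0 mg).
Take 1 serving of kidney beans: +346.0 mg potassium for $0.80 (total $1.40, still need 131.0 mg).
Take 1.955 servings of pasta: +131.0 mg potassium for $1.37 (total $2.77, still need 0.0 mg).
Filling from the cheapest source first is optimal under one linear minimum: $2.77.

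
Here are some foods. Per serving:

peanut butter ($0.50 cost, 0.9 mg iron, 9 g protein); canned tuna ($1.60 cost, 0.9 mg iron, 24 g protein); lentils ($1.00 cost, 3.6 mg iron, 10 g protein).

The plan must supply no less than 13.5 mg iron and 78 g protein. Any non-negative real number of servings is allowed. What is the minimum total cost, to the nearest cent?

$5.31

Compare the cost at each extreme point of the feasible region.
peanut butter only: max(13.5/0.9, 78/9) = 15 servings → $7.50.
canned tuna only: max(13.5/0.9, 78/24) = 15 servings → $24.00.
lentils only: max(13.5/3.6, 78/10) = 7.8 servings → $7.80.
peanut butter + canned tuna with both targets exact would need a negative amount; discard.
peanut butter + lentils with both tight: 6.231 servings and 2.192 servings → $5.31.
canned tuna + lentils with both tight: 1.884 servings and 3.279 servings → $6.29.
So the least-cost plan costs $5.31.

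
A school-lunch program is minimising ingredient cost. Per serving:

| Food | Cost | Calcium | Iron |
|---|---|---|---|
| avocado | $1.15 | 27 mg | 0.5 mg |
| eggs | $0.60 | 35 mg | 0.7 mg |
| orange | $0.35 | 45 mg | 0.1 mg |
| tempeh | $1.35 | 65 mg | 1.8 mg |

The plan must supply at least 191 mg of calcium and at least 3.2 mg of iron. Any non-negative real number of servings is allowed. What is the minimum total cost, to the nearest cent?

Check every corner: each single food scaled to meet both minima, and each pair solved so both constraints bind.
avocado only: max(191/27, 3.2/0.5) = 7.074 servings → $8.14.
eggs only: max(191/35, 3.2/0.7) = 5.457 servings → $3.27.
orange only: max(191/45, 3.2/0.1) = 32 servings → $11.20.
tempeh only: max(191/65, 3.2/1.8) = 2.938 servings → $3.97.
avocado + eggs with both targets exact would need a negative amount; discard.
avocado + orange with both tight: 6.308 servings and 0.4596 servings → $7.42.
avocado + tempeh with both targets exact would need a negative amount; discard.
eggs + orange with both tight: 4.461 servings and 0.775 servings → $2.95.
eggs + tempeh: intersection lies outside the first quadrant.
orange + tempeh with both tight: 1.823 servings and 1.677 servings → $2.90.
The minimum over all feasible corners is $2.90.

$2.90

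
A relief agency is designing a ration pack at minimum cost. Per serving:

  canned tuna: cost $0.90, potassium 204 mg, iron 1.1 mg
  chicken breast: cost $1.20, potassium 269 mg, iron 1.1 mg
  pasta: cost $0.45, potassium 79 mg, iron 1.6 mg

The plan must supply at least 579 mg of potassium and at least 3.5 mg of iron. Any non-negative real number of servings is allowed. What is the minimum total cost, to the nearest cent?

$2.59

This is a tiny linear program; its minimum lies at a vertex of the feasible set. List the vertices and price them.
canned tuna only: max(579/204, 3.5/1.1) = 3.182 servings → $2.86.
chicken breast only: max(579/269, 3.5/1.1) = 3.182 servings → $3.82.
pasta only: max(579/79, 3.5/1.6) = 7.329 servings → $3.30.
canned tuna + chicken breast with both targets exact would need a negative amount; discard.
canned tuna + pasta with both tight: 2.714 servings and 0.3219 servings → $2.59.
chicken breast + pasta with both tight: 1.892 servings and 0.8868 servings → $2.67.
Cheapest feasible corner: $2.59.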